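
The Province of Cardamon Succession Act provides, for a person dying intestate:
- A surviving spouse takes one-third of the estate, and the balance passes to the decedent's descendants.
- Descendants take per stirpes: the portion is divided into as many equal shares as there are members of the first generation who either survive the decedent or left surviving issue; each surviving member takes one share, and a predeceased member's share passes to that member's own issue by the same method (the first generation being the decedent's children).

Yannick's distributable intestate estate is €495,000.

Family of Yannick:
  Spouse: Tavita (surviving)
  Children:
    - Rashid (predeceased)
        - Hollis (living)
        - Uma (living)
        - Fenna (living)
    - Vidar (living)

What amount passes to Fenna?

Fenna receives €55,000.

Tavita takes one-third of €495,000 = €165,000. The remaining €330,000 passes to the descendants.
The descendants' portion (€330,000) is divided into 2 shares of €165,000: Vidar takes €165,000; Rashid's €165,000 share passes to Rashid's issue.
Rashid's share (€165,000) is divided into 3 shares of €55,000: Hollis, Uma, and Fenna each take €55,000.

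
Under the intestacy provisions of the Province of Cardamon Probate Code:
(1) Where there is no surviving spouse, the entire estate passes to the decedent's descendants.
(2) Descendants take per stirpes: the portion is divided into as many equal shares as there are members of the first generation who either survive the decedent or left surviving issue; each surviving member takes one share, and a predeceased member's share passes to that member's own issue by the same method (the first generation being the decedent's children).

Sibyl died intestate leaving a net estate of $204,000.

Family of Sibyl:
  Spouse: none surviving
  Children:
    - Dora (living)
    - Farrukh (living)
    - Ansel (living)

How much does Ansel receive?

The entire $204,000 passes to the descendants.
That amount ($204,000) is divided into 3 shares of $68,000: Dora, Farrukh, and Ansel each take $68,000.

Ansel receives $68,000.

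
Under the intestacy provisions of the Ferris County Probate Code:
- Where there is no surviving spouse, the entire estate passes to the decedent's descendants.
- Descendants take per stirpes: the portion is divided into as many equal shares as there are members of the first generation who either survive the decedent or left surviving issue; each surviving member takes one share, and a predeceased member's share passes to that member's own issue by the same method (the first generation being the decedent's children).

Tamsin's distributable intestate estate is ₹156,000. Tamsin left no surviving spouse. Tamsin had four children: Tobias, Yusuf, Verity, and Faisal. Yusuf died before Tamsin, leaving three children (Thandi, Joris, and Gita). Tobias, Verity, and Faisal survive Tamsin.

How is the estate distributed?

The entire ₹156,000 passes to the descendants.
That amount (₹156,000) is divided into 4 shares of ₹39,000: Tobias, Verity, and Faisal each take ₹39,000; Yusuf's ₹39,000 share passes to Yusuf's issue.
Yusuf's share (₹39,000) is divided into 3 shares of ₹13,000: Thandi, Joris, and Gita each take ₹13,000.

Tobias: ₹39,000; Thandi: ₹13,000; Joris: ₹13,000; Gita: ₹13,000; Verity: ₹39,000; Faisal: ₹39,000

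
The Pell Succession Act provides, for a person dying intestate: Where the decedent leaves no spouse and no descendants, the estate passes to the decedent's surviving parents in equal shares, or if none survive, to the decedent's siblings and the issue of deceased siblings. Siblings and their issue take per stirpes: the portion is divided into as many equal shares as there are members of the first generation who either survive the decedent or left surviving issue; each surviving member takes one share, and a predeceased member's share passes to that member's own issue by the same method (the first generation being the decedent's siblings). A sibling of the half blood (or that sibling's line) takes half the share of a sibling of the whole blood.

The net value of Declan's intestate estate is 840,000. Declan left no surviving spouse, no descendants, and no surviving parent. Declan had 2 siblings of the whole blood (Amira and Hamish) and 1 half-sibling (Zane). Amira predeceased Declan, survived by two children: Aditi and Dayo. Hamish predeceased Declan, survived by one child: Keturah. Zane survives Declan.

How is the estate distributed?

Aditi: 168,000; Dayo: 168,000; Zane: 168,000; Keturah: 336,000

The entire 840,000 passes to the siblings and their issue.
Counting each half-blood sibling's line as half a unit, there are 5/2 units in 840,000, so one unit is 336,000. Whole-blood lines (Amira and Hamish) take 336,000 each; half-blood lines (Zane) take 168,000 each.
Amira's share (336,000) is divided into 2 shares of 168,000: Aditi and Dayo each take 168,000.
Hamish's share (336,000) passes entirely to Keturah.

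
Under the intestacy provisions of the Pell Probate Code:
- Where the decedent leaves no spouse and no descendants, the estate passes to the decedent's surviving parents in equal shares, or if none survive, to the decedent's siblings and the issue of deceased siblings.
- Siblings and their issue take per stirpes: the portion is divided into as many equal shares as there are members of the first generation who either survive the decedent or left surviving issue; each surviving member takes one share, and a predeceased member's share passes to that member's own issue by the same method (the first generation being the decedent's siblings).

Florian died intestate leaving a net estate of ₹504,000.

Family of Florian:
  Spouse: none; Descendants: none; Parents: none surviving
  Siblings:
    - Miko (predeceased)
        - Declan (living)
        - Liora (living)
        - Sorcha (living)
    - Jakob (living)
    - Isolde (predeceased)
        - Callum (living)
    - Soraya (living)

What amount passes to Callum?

The entire ₹504,000 passes to the siblings and their issue.
That amount (₹504,000) is divided into 4 shares of ₹126,000: Jakob and Soraya each take ₹126,000; Miko's ₹126,000 share passes to Miko's issue; Isolde's ₹126,000 share passes to Isolde's issue.
Miko's share (₹126,000) is divided into 3 shares of ₹42,000: Declan, Liora, and Sorcha each take ₹42,000.
Isolde's share (₹126,000) passes entirely to Callum.

Callum receives ₹126,000.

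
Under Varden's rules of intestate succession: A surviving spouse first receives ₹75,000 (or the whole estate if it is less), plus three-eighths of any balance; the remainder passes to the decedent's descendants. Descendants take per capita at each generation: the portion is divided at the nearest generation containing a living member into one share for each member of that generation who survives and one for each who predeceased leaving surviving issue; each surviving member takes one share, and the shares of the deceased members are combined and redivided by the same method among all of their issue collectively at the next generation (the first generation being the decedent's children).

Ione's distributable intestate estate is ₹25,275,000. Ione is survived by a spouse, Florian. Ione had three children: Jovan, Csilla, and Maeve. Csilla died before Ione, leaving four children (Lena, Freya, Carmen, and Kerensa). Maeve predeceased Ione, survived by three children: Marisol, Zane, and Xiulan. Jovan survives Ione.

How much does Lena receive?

Florian first takes ₹75,000, leaving a balance of ₹25,200,000. Florian then takes three-eighths of the balance (₹9,450,000), for a total of ₹9,525,000. The remaining ₹15,750,000 passes to the descendants.
The descendants' portion (₹15,750,000) is divided at the children's generation into 3 shares of ₹5,250,000. Jovan takes ₹5,250,000. The 2 shares of the deceased (Csilla and Maeve) are combined into a pool of ₹10,500,000.
That pool (₹10,500,000) is divided at the grandchildren's generation equally among Lena, Freya, Carmen, Kerensa, Marisol, Zane, and Xiulan: ₹1,500,000 each.

Lena receives ₹1,500,000.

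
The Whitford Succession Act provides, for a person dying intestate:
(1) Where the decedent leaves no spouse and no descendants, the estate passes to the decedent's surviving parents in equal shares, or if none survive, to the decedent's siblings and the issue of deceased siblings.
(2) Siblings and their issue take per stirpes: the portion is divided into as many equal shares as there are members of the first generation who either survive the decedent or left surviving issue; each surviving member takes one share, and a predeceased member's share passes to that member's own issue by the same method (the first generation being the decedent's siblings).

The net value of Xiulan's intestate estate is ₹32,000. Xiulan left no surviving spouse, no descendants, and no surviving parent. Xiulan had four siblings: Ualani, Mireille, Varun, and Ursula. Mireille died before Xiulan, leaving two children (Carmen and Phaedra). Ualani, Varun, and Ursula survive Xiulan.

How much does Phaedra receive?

Phaedra receives ₹4,000.

The entire ₹32,000 passes to the siblings and their issue.
That amount (₹32,000) is divided into 4 shares of ₹8,000: Ualani, Varun, and Ursula each take ₹8,000; Mireille's ₹8,000 share passes to Mireille's issue.
Mireille's share (₹8,000) is divided into 2 shares of ₹4,000: Carmen and Phaedra each take ₹4,000.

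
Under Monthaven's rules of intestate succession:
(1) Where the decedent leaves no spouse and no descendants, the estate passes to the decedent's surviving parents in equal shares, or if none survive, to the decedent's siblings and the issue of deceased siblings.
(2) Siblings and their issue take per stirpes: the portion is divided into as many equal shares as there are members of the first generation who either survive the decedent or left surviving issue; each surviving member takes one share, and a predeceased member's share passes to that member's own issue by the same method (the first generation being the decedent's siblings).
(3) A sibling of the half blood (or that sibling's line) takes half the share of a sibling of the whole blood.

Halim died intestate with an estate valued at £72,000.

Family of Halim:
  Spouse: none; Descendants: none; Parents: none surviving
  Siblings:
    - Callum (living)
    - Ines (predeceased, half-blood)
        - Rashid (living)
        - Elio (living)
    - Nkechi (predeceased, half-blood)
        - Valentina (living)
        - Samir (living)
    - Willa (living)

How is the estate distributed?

The entire £72,000 passes to the siblings and their issue.
Counting each half-blood sibling's line as half a unit, there are 3 units in £72,000, so one unit is £24,000. Whole-blood lines (Callum and Willa) take £24,000 each; half-blood lines (Ines and Nkechi) take £12,000 each.
Ines's share (£12,000) is divided into 2 shares of £6,000: Rashid and Elio each take £6,000.
Nkechi's share (£12,000) is divided into 2 shares of £6,000: Valentina and Samir each take £6,000.

Callum: £24,000; Rashid: £6,000; Elio: £6,000; Valentina: £6,000; Samir: £6,000; Willa: £24,000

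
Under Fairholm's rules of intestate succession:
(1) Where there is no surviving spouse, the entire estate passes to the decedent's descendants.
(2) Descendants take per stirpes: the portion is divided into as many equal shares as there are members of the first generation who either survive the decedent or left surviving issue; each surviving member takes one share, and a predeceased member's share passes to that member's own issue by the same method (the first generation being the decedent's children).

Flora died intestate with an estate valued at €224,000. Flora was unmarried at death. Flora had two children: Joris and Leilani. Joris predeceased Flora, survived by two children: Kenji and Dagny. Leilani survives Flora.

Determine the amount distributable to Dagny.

The entire €224,000 passes to the descendants.
That amount (€224,000) is divided into 2 shares of €112,000: Leilani takes €112,000; Joris's €112,000 share passes to Joris's issue.
Joris's share (€112,000) is divided into 2 shares of €56,000: Kenji and Dagny each take €56,000.

Dagny receives €56,000.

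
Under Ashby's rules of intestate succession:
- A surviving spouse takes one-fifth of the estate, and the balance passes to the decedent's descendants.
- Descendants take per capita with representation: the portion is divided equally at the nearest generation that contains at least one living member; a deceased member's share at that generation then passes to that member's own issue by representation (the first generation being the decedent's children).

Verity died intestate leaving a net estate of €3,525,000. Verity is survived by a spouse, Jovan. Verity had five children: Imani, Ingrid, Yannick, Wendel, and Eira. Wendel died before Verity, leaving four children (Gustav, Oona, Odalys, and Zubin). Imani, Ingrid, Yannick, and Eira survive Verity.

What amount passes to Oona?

Jovan takes one-fifth of €3,525,000 = €705,000. The remaining €2,820,000 passes to the descendants.
The descendants' portion (€2,820,000) is divided into 5 shares of €564,000: Imani, Ingrid, Yannick, and Eira each take €564,000; Wendel's €564,000 share passes to Wendel's issue.
Wendel's share (€564,000) is divided into 4 shares of €141,000: Gustav, Oona, Odalys, and Zubin each take €141,000.

Oona receives €141,000.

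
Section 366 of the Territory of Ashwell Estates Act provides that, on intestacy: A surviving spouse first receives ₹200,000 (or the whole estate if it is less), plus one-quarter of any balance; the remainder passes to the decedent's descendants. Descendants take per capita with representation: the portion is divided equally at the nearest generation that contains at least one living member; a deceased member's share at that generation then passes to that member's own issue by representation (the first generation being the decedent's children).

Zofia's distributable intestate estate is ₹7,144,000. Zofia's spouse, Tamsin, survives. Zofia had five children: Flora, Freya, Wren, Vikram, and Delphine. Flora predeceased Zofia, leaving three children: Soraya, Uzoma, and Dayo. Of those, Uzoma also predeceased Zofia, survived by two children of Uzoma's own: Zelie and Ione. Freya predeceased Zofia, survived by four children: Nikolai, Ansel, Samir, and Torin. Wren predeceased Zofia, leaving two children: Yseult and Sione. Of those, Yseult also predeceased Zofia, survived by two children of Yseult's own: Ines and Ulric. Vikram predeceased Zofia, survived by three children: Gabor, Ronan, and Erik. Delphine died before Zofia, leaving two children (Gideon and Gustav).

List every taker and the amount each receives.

Tamsin: ₹1,936,000; Soraya: ₹372,000; Zelie: ₹186,000; Ione: ₹186,000; Dayo: ₹372,000; Nikolai: ₹372,000; Ansel: ₹372,000; Samir: ₹372,000; Torin: ₹372,000; Ines: ₹186,000; Ulric: ₹186,000; Sione: ₹372,000; Gabor: ₹372,000; Ronan: ₹372,000; Erik: ₹372,000; Gideon: ₹372,000; Gustav: ₹372,000

Tamsin first takes ₹200,000, leaving a balance of ₹6,944,000. Tamsin then takes one-quarter of the balance (₹1,736,000), for a total of ₹1,936,000. The remaining ₹5,208,000 passes to the descendants.
No child survives, so the initial division is made at the grandchildren's generation.
The descendants' portion (₹5,208,000) is divided into 14 shares of ₹372,000: Soraya, Dayo, Nikolai, Ansel, Samir, Torin, Sione, Gabor, Ronan, Erik, Gideon, and Gustav each take ₹372,000; Uzoma's ₹372,000 share passes to Uzoma's issue; Yseult's ₹372,000 share passes to Yseult's issue.
Uzoma's share (₹372,000) is divided into 2 shares of ₹186,000: Zelie and Ione each take ₹186,000.
Yseult's share (₹372,000) is divided into 2 shares of ₹186,000: Ines and Ulric each take ₹186,000.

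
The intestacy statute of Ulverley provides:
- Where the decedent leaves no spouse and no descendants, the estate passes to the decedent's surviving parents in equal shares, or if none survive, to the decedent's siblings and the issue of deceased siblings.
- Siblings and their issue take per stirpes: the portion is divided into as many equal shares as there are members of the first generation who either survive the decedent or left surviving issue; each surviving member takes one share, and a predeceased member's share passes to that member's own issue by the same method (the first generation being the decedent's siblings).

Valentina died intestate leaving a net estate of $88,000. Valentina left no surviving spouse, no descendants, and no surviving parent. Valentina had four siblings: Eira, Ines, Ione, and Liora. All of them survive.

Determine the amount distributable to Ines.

The entire $88,000 passes to the siblings and their issue.
That amount ($88,000) is divided into 4 shares of $22,000: Eira, Ines, Ione, and Liora each take $22,000.

Ines receives $22,000.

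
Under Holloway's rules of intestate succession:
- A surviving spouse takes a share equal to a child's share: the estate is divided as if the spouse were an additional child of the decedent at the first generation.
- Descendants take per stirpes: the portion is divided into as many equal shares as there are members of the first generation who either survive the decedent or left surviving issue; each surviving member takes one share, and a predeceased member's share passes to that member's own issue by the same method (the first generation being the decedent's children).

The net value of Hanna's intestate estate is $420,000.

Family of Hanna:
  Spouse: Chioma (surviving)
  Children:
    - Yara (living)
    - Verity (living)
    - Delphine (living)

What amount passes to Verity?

The spouse counts as an additional share at the children's level, so there are 4 primary shares of $105,000. Chioma takes one such share ($105,000).
The children's combined portion ($315,000) is divided into 3 shares of $105,000: Yara, Verity, and Delphine each take $105,000.

Verity receives $105,000.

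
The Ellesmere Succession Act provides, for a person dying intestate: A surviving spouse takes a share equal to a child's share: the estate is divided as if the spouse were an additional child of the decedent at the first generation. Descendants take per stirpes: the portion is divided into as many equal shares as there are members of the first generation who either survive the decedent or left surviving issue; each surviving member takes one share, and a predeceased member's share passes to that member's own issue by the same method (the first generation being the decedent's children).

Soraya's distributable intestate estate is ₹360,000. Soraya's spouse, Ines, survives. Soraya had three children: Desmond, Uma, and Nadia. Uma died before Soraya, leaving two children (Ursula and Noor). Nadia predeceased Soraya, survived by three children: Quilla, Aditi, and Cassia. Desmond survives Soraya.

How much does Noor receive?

The spouse counts as an additional share at the children's level, so there are 4 primary shares of ₹90,000. Ines takes one such share (₹90,000).
The children's combined portion (₹270,000) is divided into 3 shares of ₹90,000: Desmond takes ₹90,000; Uma's ₹90,000 share passes to Uma's issue; Nadia's ₹90,000 share passes to Nadia's issue.
Uma's share (₹90,000) is divided into 2 shares of ₹45,000: Ursula and Noor each take ₹45,000.
Nadia's share (₹90,000) is divided into 3 shares of ₹30,000: Quilla, Aditi, and Cassia each take ₹30,000.

Noor receives ₹45,000.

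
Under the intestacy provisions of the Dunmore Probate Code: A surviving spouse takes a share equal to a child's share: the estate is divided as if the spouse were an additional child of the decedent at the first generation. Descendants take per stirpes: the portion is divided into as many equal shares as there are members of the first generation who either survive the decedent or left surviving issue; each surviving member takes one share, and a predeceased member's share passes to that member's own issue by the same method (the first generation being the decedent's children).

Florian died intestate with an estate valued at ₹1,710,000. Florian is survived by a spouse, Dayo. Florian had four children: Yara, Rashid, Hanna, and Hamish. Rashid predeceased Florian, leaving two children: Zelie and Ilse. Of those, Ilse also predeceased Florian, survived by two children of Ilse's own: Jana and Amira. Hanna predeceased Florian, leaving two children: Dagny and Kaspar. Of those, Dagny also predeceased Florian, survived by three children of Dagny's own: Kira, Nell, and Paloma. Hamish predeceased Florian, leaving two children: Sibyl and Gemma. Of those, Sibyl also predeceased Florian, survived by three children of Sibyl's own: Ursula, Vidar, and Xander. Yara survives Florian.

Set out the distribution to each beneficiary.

Dayo: ₹342,000; Yara: ₹342,000; Zelie: ₹171,000; Jana: ₹85,500; Amira: ₹85,500; Kira: ₹57,000; Nell: ₹57,000; Paloma: ₹57,000; Kaspar: ₹171,000; Ursula: ₹57,000; Vidar: ₹57,000; Xander: ₹57,000; Gemma: ₹171,000

The spouse counts as an additional share at the children's level, so there are 5 primary shares of ₹342,000. Dayo takes one such share (₹342,000).
The children's combined portion (₹1,368,000) is divided into 4 shares of ₹342,000: Yara takes ₹342,000; Rashid's ₹342,000 share passes to Rashid's issue; Hanna's ₹342,000 share passes to Hanna's issue; Hamish's ₹342,000 share passes to Hamish's issue.
Rashid's share (₹342,000) is divided into 2 shares of ₹171,000: Zelie takes ₹171,000; Ilse's ₹171,000 share passes to Ilse's issue.
Ilse's share (₹171,000) is divided into 2 shares of ₹85,500: Jana and Amira each take ₹85,500.
Hanna's share (₹342,000) is divided into 2 shares of ₹171,000: Kaspar takes ₹171,000; Dagny's ₹171,000 share passes to Dagny's issue.
Dagny's share (₹171,000) is divided into 3 shares of ₹57,000: Kira, Nell, and Paloma each take ₹57,000.
Hamish's share (₹342,000) is divided into 2 shares of ₹171,000: Gemma takes ₹171,000; Sibyl's ₹171,000 share passes to Sibyl's issue.
Sibyl's share (₹171,000) is divided into 3 shares of ₹57,000: Ursula, Vidar, and Xander each take ₹57,000.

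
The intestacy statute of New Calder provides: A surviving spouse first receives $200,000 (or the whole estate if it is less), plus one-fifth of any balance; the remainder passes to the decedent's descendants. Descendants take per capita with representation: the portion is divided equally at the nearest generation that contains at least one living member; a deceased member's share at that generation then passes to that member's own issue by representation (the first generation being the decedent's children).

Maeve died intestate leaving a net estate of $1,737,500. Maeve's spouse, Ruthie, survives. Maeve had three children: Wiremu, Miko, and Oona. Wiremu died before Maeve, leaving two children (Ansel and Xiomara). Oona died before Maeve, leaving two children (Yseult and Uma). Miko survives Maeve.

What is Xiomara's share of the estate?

Ruthie first takes $200,000, leaving a balance of $1,537,500. Ruthie then takes one-fifth of the balance ($307,500), for a total of $507,500. The remaining $1,230,000 passes to the descendants.
The descendants' portion ($1,230,000) is divided into 3 shares of $410,000: Miko takes $410,000; Wiremu's $410,000 share passes to Wiremu's issue; Oona's $410,000 share passes to Oona's issue.
Wiremu's share ($410,000) is divided into 2 shares of $205,000: Ansel and Xiomara each take $205,000.
Oona's share ($410,000) is divided into 2 shares of $205,000: Yseult and Uma each take $205,000.

Xiomara receives $205,000.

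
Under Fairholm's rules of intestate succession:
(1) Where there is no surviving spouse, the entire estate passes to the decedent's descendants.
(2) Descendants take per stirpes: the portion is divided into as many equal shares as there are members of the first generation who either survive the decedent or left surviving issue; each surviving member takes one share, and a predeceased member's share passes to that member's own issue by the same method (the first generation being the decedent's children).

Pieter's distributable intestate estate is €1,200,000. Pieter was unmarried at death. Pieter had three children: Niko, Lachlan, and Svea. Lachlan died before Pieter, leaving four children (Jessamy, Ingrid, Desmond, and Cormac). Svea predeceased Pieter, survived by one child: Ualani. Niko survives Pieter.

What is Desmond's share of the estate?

Desmond receives €100,000.

The entire €1,200,000 passes to the descendants.
That amount (€1,200,000) is divided into 3 shares of €400,000: Niko takes €400,000; Lachlan's €400,000 share passes to Lachlan's issue; Svea's €400,000 share passes to Svea's issue.
Lachlan's share (€400,000) is divided into 4 shares of €100,000: Jessamy, Ingrid, Desmond, and Cormac each take €100,000.
Svea's share (€400,000) passes entirely to Ualani.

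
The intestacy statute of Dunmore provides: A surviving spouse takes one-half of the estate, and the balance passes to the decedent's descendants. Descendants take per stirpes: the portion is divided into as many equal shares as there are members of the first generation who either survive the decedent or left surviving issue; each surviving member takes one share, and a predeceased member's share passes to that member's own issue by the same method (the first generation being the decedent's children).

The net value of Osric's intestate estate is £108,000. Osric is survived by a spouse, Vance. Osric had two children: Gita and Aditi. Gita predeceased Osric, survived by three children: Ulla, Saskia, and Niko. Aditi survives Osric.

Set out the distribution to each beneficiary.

Vance: £54,000; Ulla: £9,000; Saskia: £9,000; Niko: £9,000; Aditi: £27,000

Vance takes one-half of £108,000 = £54,000. The remaining £54,000 passes to the descendants.
The descendants' portion (£54,000) is divided into 2 shares of £27,000: Aditi takes £27,000; Gita's £27,000 share passes to Gita's issue.
Gita's share (£27,000) is divided into 3 shares of £9,000: Ulla, Saskia, and Niko each take £9,000.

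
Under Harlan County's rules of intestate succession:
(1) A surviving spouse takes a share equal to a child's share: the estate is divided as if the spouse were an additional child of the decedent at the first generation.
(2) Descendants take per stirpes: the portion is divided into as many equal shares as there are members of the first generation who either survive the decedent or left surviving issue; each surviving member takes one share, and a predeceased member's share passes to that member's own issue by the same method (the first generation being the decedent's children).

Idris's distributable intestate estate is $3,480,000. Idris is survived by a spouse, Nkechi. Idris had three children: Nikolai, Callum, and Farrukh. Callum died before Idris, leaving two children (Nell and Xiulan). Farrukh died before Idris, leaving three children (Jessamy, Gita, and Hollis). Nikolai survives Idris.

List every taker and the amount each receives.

Nkechi: $870,000; Nikolai: $870,000; Nell: $435,000; Xiulan: $435,000; Jessamy: $290,000; Gita: $290,000; Hollis: $290,000

The spouse counts as an additional share at the children's level, so there are 4 primary shares of $870,000. Nkechi takes one such share ($870,000).
The children's combined portion ($2,610,000) is divided into 3 shares of $870,000: Nikolai takes $870,000; Callum's $870,000 share passes to Callum's issue; Farrukh's $870,000 share passes to Farrukh's issue.
Callum's share ($870,000) is divided into 2 shares of $435,000: Nell and Xiulan each take $435,000.
Farrukh's share ($870,000) is divided into 3 shares of $290,000: Jessamy, Gita, and Hollis each take $290,000.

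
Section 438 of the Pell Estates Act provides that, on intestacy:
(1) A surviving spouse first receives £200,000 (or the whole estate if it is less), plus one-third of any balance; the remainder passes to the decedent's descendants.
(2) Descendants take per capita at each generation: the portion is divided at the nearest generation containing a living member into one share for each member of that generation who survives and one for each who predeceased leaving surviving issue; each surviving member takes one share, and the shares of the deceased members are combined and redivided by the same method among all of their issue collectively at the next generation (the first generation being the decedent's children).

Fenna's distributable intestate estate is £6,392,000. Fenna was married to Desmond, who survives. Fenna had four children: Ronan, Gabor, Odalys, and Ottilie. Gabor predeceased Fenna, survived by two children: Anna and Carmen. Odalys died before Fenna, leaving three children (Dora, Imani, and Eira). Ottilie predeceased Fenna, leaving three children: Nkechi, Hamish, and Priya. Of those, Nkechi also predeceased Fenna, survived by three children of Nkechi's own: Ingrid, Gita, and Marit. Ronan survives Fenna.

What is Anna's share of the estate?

Anna receives £387,000.

Desmond first takes £200,000, leaving a balance of £6,192,000. Desmond then takes one-third of the balance (£2,064,000), for a total of £2,264,000. The remaining £4,128,000 passes to the descendants.
The descendants' portion (£4,128,000) is divided at the children's generation into 4 shares of £1,032,000. Ronan takes £1,032,000. The 3 shares of the deceased (Gabor, Odalys, and Ottilie) are combined into a pool of £3,096,000.
That pool (£3,096,000) is divided at the grandchildren's generation into 8 shares of £387,000. Anna, Carmen, Dora, Imani, Eira, Hamish, and Priya each take £387,000. The remaining share for the deceased Nkechi (£387,000) is carried to the next generation.
That pool (£387,000) is divided at the great-grandchildren's generation equally among Ingrid, Gita, and Marit: £129,000 each.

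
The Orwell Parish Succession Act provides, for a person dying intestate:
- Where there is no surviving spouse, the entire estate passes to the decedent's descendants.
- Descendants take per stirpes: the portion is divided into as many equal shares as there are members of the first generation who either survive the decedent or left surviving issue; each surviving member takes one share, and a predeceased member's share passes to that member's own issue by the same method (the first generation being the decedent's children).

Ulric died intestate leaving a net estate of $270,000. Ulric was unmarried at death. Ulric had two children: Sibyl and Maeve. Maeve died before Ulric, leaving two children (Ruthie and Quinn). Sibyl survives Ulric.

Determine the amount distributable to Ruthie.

The entire $270,000 passes to the descendants.
That amount ($270,000) is divided into 2 shares of $135,000: Sibyl takes $135,000; Maeve's $135,000 share passes to Maeve's issue.
Maeve's share ($135,000) is divided into 2 shares of $67,500: Ruthie and Quinn each take $67,500.

Ruthie receives $67,500.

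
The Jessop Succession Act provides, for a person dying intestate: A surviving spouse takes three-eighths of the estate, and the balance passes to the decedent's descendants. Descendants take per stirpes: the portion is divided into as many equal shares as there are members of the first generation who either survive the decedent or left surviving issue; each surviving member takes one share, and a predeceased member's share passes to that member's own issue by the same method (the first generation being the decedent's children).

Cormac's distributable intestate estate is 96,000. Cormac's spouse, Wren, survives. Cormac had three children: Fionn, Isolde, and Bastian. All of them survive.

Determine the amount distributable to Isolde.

Wren takes three-eighths of 96,000 = 36,000. The remaining 60,000 passes to the descendants.
The descendants' portion (60,000) is divided into 3 shares of 20,000: Fionn, Isolde, and Bastian each take 20,000.

Isolde receives 20,000.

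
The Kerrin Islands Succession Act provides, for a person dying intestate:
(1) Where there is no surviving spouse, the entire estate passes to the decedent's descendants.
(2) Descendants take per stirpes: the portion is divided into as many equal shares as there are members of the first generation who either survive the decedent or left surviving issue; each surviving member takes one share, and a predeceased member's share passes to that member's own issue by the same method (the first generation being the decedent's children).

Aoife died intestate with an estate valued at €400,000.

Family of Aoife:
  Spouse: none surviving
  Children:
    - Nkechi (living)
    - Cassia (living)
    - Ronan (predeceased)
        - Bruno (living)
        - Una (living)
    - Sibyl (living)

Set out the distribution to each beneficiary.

The entire €400,000 passes to the descendants.
That amount (€400,000) is divided into 4 shares of €100,000: Nkechi, Cassia, and Sibyl each take €100,000; Ronan's €100,000 share passes to Ronan's issue.
Ronan's share (€100,000) is divided into 2 shares of €50,000: Bruno and Una each take €50,000.

Nkechi: €100,000; Cassia: €100,000; Bruno: €50,000; Una: €50,000; Sibyl: €100,000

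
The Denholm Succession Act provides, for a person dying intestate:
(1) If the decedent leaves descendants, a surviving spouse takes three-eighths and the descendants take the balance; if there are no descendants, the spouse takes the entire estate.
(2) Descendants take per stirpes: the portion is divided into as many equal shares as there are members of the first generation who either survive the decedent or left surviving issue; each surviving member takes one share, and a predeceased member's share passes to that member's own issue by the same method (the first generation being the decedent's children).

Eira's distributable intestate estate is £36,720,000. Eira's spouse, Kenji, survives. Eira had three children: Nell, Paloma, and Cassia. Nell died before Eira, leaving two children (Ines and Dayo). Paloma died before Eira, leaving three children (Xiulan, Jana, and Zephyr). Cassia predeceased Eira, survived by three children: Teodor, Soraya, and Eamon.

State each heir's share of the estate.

Kenji takes three-eighths of £36,720,000 = £13,770,000. The remaining £22,950,000 passes to the descendants.
The descendants' portion (£22,950,000) is divided into 3 shares of £7,650,000: Nell's £7,650,000 share passes to Nell's issue; Paloma's £7,650,000 share passes to Paloma's issue; Cassia's £7,650,000 share passes to Cassia's issue.
Nell's share (£7,650,000) is divided into 2 shares of £3,825,000: Ines and Dayo each take £3,825,000.
Paloma's share (£7,650,000) is divided into 3 shares of £2,550,000: Xiulan, Jana, and Zephyr each take £2,550,000.
Cassia's share (£7,650,000) is divided into 3 shares of £2,550,000: Teodor, Soraya, and Eamon each take £2,550,000.

Kenji: £13,770,000; Ines: £3,825,000; Dayo: £3,825,000; Xiulan: £2,550,000; Jana: £2,550,000; Zephyr: £2,550,000; Teodor: £2,550,000; Soraya: £2,550,000; Eamon: £2,550,000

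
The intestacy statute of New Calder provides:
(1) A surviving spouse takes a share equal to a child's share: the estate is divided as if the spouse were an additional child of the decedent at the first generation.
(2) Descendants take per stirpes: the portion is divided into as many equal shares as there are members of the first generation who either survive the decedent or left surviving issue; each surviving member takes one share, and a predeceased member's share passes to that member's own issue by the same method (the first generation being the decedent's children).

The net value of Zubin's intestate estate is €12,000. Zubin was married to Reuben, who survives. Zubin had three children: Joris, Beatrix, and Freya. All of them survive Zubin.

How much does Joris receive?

Joris receives €3,000.

The spouse counts as an additional share at the children's level, so there are 4 primary shares of €3,000. Reuben takes one such share (€3,000).
The children's combined portion (€9,000) is divided into 3 shares of €3,000: Joris, Beatrix, and Freya each take €3,000.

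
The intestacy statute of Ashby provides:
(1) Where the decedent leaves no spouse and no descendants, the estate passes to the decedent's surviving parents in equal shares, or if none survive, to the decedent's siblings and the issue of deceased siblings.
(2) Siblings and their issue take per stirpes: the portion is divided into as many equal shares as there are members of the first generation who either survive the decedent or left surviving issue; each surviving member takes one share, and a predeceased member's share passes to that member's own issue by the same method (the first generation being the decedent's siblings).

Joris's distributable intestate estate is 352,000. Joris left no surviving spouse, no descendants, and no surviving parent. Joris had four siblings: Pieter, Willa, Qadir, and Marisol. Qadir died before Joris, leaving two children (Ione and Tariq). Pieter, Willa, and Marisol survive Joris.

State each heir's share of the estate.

The entire 352,000 passes to the siblings and their issue.
That amount (352,000) is divided into 4 shares of 88,000: Pieter, Willa, and Marisol each take 88,000; Qadir's 88,000 share passes to Qadir's issue.
Qadir's share (88,000) is divided into 2 shares of 44,000: Ione and Tariq each take 44,000.

Pieter: 88,000; Willa: 88,000; Ione: 44,000; Tariq: 44,000; Marisol: 88,000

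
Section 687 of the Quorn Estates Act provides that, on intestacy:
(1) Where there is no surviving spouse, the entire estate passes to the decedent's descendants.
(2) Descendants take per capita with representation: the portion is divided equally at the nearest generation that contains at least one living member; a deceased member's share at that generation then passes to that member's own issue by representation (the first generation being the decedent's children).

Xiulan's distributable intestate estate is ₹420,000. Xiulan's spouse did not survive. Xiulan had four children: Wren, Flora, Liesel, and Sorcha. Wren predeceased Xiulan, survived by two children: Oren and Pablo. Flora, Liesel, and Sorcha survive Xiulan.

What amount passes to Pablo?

Pablo receives ₹52,500.

The entire ₹420,000 passes to the descendants.
That amount (₹420,000) is divided into 4 shares of ₹105,000: Flora, Liesel, and Sorcha each take ₹105,000; Wren's ₹105,000 share passes to Wren's issue.
Wren's share (₹105,000) is divided into 2 shares of ₹52,500: Oren and Pablo each take ₹52,500.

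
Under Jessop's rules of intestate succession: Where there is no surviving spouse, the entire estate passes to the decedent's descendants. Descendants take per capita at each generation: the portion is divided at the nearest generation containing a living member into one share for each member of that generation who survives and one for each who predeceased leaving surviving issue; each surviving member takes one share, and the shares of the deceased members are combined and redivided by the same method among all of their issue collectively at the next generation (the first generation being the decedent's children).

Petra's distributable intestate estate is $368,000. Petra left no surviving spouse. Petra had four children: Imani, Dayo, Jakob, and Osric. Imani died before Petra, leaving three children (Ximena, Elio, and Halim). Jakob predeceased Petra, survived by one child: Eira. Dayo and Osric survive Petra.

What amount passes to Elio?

The entire $368,000 passes to the descendants.
That amount ($368,000) is divided at the children's generation into 4 shares of $92,000. Dayo and Osric each take $92,000. The 2 shares of the deceased (Imani and Jakob) are combined into a pool of $184,000.
That pool ($184,000) is divided at the grandchildren's generation equally among Ximena, Elio, Halim, and Eira: $46,000 each.

Elio receives $46,000.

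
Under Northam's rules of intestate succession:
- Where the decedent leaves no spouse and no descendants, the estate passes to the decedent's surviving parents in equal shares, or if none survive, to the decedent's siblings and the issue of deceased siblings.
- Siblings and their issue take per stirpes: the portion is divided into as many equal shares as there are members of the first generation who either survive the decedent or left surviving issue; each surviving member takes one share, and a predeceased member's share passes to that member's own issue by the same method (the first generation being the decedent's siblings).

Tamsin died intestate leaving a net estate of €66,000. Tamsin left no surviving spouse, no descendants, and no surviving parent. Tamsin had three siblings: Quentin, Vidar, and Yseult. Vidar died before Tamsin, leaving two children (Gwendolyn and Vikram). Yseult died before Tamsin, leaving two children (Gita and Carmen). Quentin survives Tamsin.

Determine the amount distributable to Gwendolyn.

Gwendolyn receives €11,000.

The entire €66,000 passes to the siblings and their issue.
That amount (€66,000) is divided into 3 shares of €22,000: Quentin takes €22,000; Vidar's €22,000 share passes to Vidar's issue; Yseult's €22,000 share passes to Yseult's issue.
Vidar's share (€22,000) is divided into 2 shares of €11,000: Gwendolyn and Vikram each take €11,000.
Yseult's share (€22,000) is divided into 2 shares of €11,000: Gita and Carmen each take €11,000.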